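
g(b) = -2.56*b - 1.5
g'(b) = -2.56000000000000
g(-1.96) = 3.52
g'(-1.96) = -2.56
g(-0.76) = 0.45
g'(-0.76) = -2.56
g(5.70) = -16.09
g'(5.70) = -2.56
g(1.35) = -4.96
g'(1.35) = -2.56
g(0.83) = -3.62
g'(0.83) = -2.56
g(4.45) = -12.89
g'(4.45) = -2.56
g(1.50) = -5.34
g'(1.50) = -2.56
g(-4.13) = 9.07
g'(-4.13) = -2.56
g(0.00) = -1.50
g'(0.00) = -2.56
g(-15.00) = 36.90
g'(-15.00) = -2.56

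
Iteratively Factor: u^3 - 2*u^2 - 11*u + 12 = (u + 3)*(u^2 - 5*u + 4) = (u - 1)*(u + 3)*(u - 4)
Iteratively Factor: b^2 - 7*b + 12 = (b - 3)*(b - 4)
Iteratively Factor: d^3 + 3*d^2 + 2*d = (d + 1)*(d^2 + 2*d) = (d + 1)*(d + 2)*(d)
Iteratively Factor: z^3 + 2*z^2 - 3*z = (z)*(z^2 + 2*z - 3) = z*(z - 1)*(z + 3)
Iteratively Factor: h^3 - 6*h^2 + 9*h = (h - 3)*(h^2 - 3*h) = (h - 3)^2*(h)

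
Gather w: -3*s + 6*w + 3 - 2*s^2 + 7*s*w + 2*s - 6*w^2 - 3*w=-2*s^2 - s - 6*w^2 + w*(7*s + 3) + 3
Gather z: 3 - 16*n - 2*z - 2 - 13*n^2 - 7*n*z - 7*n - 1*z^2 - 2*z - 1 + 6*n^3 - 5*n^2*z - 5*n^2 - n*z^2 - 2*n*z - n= 6*n^3 - 18*n^2 - 24*n + z^2*(-n - 1) + z*(-5*n^2 - 9*n - 4)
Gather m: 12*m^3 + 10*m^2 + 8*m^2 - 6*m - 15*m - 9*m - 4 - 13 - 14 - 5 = 12*m^3 + 18*m^2 - 30*m - 36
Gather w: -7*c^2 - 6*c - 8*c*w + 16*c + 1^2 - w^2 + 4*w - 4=-7*c^2 + 10*c - w^2 + w*(4 - 8*c) - 3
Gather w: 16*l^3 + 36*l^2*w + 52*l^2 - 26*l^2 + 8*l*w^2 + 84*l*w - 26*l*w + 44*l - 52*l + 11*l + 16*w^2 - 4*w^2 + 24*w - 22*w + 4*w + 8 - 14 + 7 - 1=16*l^3 + 26*l^2 + 3*l + w^2*(8*l + 12) + w*(36*l^2 + 58*l + 6)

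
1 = 1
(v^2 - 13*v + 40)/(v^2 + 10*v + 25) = (v^2 - 13*v + 40)/(v^2 + 10*v + 25)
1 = 1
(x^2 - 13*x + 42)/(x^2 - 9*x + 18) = (x - 7)/(x - 3)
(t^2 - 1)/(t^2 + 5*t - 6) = (t + 1)/(t + 6)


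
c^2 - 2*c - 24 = (c - 6)*(c + 4)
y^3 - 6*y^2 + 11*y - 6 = (y - 3)*(y - 2)*(y - 1)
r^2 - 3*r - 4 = (r - 4)*(r + 1)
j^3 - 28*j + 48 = (j - 4)*(j - 2)*(j + 6)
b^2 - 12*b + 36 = (b - 6)^2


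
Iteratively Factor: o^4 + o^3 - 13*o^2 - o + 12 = (o + 4)*(o^3 - 3*o^2 - o + 3) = (o - 1)*(o + 4)*(o^2 - 2*o - 3) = (o - 1)*(o + 1)*(o + 4)*(o - 3)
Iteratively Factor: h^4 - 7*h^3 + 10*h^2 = (h)*(h^3 - 7*h^2 + 10*h) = h^2*(h^2 - 7*h + 10) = h^2*(h - 2)*(h - 5)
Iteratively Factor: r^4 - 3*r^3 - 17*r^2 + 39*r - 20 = (r - 1)*(r^3 - 2*r^2 - 19*r + 20) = (r - 1)^2*(r^2 - r - 20) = (r - 1)^2*(r + 4)*(r - 5)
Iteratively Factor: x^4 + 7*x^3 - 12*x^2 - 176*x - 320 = (x + 4)*(x^3 + 3*x^2 - 24*x - 80) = (x - 5)*(x + 4)*(x^2 + 8*x + 16) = (x - 5)*(x + 4)^2*(x + 4)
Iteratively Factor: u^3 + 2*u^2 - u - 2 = (u + 2)*(u^2 - 1) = (u + 1)*(u + 2)*(u - 1)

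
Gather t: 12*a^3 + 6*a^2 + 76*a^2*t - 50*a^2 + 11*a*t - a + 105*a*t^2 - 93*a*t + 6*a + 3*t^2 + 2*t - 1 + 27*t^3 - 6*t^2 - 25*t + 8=12*a^3 - 44*a^2 + 5*a + 27*t^3 + t^2*(105*a - 3) + t*(76*a^2 - 82*a - 23) + 7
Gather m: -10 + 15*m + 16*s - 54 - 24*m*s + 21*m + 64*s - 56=m*(36 - 24*s) + 80*s - 120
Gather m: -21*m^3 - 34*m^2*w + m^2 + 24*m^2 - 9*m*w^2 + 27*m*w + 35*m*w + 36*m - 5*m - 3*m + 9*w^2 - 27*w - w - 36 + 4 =-21*m^3 + m^2*(25 - 34*w) + m*(-9*w^2 + 62*w + 28) + 9*w^2 - 28*w - 32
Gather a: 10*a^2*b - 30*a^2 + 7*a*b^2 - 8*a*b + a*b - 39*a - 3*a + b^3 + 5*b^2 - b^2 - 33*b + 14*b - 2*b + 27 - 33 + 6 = a^2*(10*b - 30) + a*(7*b^2 - 7*b - 42) + b^3 + 4*b^2 - 21*b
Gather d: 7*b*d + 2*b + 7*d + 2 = 2*b + d*(7*b + 7) + 2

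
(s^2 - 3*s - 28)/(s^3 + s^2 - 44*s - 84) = (s + 4)/(s^2 + 8*s + 12)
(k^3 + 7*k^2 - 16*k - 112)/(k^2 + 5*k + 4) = (k^2 + 3*k - 28)/(k + 1)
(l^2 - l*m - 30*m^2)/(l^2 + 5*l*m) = (l - 6*m)/l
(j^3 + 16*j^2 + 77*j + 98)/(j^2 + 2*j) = j + 14 + 49/j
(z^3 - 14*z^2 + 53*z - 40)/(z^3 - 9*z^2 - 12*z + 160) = (z - 1)/(z + 4)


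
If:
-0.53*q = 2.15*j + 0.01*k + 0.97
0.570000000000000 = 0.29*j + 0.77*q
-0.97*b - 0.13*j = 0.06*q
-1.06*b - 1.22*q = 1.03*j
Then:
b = 0.16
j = -1.89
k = 231.58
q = 1.45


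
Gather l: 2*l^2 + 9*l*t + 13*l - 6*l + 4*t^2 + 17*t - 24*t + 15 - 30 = 2*l^2 + l*(9*t + 7) + 4*t^2 - 7*t - 15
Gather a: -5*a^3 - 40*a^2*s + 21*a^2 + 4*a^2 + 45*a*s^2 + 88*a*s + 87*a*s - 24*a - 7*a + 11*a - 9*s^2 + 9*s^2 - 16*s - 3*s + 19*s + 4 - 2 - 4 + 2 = -5*a^3 + a^2*(25 - 40*s) + a*(45*s^2 + 175*s - 20)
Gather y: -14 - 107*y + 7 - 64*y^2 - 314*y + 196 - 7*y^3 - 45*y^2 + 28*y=-7*y^3 - 109*y^2 - 393*y + 189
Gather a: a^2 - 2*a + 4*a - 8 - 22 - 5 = a^2 + 2*a - 35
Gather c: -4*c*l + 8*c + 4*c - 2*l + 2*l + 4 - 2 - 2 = c*(12 - 4*l)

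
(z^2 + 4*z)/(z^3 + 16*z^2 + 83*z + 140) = z/(z^2 + 12*z + 35)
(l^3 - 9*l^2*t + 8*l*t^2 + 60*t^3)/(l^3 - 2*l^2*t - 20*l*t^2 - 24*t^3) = (l - 5*t)/(l + 2*t)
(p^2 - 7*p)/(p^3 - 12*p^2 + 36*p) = (p - 7)/(p^2 - 12*p + 36)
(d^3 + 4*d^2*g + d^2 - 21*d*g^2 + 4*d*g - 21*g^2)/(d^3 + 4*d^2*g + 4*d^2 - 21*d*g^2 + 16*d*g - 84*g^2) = (d + 1)/(d + 4)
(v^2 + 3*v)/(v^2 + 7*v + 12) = v/(v + 4)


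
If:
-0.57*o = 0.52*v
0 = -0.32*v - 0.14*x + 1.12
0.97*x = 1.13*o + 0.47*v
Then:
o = -4.27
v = 4.69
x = -2.71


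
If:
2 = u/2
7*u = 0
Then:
No Solution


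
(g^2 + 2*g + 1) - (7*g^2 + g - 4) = -6*g^2 + g + 5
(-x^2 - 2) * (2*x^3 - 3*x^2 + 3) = -2*x^5 + 3*x^4 - 4*x^3 + 3*x^2 - 6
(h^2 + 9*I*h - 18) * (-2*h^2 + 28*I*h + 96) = -2*h^4 + 10*I*h^3 - 120*h^2 + 360*I*h - 1728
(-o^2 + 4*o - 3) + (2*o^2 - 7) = o^2 + 4*o - 10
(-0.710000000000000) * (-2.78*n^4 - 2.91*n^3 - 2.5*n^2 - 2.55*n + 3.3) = 1.9738*n^4 + 2.0661*n^3 + 1.775*n^2 + 1.8105*n - 2.343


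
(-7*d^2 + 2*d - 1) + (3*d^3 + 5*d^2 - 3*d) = 3*d^3 - 2*d^2 - d - 1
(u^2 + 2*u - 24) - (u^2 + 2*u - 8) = -16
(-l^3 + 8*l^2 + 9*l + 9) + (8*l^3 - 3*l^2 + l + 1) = 7*l^3 + 5*l^2 + 10*l + 10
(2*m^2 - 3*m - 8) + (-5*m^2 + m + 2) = -3*m^2 - 2*m - 6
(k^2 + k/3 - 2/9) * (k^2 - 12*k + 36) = k^4 - 35*k^3/3 + 286*k^2/9 + 44*k/3 - 8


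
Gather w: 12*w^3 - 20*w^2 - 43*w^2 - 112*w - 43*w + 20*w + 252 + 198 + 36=12*w^3 - 63*w^2 - 135*w + 486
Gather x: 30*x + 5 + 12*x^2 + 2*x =12*x^2 + 32*x + 5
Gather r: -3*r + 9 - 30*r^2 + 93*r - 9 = -30*r^2 + 90*r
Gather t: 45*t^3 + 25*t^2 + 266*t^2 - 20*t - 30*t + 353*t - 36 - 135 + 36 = 45*t^3 + 291*t^2 + 303*t - 135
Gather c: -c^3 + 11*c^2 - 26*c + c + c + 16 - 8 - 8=-c^3 + 11*c^2 - 24*c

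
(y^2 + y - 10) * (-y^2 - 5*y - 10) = -y^4 - 6*y^3 - 5*y^2 + 40*y + 100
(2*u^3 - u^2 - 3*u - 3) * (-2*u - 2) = -4*u^4 - 2*u^3 + 8*u^2 + 12*u + 6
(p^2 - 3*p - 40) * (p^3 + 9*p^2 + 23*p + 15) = p^5 + 6*p^4 - 44*p^3 - 414*p^2 - 965*p - 600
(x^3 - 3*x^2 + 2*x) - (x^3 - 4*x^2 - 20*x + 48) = x^2 + 22*x - 48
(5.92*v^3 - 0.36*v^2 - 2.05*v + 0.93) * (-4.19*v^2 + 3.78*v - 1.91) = -24.8048*v^5 + 23.886*v^4 - 4.0785*v^3 - 10.9581*v^2 + 7.4309*v - 1.7763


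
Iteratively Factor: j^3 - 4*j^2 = (j)*(j^2 - 4*j) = j^2*(j - 4)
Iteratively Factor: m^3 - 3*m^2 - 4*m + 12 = (m - 2)*(m^2 - m - 6) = (m - 2)*(m + 2)*(m - 3)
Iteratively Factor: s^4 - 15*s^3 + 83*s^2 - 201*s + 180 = (s - 4)*(s^3 - 11*s^2 + 39*s - 45) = (s - 4)*(s - 3)*(s^2 - 8*s + 15) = (s - 4)*(s - 3)^2*(s - 5)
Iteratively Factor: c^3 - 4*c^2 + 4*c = (c - 2)*(c^2 - 2*c) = (c - 2)^2*(c)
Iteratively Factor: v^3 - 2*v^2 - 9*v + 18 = (v + 3)*(v^2 - 5*v + 6) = (v - 3)*(v + 3)*(v - 2)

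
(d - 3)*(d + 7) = d^2 + 4*d - 21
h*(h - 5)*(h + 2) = h^3 - 3*h^2 - 10*h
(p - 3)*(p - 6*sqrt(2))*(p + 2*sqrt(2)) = p^3 - 4*sqrt(2)*p^2 - 3*p^2 - 24*p + 12*sqrt(2)*p + 72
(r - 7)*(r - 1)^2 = r^3 - 9*r^2 + 15*r - 7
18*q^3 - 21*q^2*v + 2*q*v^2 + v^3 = (-3*q + v)*(-q + v)*(6*q + v)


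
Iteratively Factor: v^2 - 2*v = (v)*(v - 2)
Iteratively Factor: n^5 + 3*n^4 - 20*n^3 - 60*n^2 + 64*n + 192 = (n + 3)*(n^4 - 20*n^2 + 64) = (n + 3)*(n + 4)*(n^3 - 4*n^2 - 4*n + 16) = (n + 2)*(n + 3)*(n + 4)*(n^2 - 6*n + 8) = (n - 4)*(n + 2)*(n + 3)*(n + 4)*(n - 2)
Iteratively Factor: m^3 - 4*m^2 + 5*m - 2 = (m - 1)*(m^2 - 3*m + 2) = (m - 2)*(m - 1)*(m - 1)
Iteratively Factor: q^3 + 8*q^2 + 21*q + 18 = (q + 3)*(q^2 + 5*q + 6) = (q + 3)^2*(q + 2)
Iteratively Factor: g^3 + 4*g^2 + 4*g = (g)*(g^2 + 4*g + 4) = g*(g + 2)*(g + 2)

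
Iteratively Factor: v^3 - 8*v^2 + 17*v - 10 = (v - 5)*(v^2 - 3*v + 2) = (v - 5)*(v - 2)*(v - 1)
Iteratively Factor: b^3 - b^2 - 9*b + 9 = (b - 3)*(b^2 + 2*b - 3) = (b - 3)*(b - 1)*(b + 3)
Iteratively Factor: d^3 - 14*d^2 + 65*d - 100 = (d - 5)*(d^2 - 9*d + 20) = (d - 5)*(d - 4)*(d - 5)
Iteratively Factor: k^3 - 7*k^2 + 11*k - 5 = (k - 1)*(k^2 - 6*k + 5) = (k - 5)*(k - 1)*(k - 1)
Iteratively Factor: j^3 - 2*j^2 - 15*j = (j)*(j^2 - 2*j - 15) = j*(j + 3)*(j - 5)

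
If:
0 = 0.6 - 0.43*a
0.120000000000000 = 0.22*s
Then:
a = 1.40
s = 0.55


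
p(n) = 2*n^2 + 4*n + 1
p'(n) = 4*n + 4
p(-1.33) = -0.78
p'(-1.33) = -1.32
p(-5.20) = 34.28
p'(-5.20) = -16.80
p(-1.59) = -0.30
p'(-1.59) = -2.36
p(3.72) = 43.56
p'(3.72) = 18.88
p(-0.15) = 0.44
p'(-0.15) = 3.40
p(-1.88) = 0.55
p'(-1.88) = -3.52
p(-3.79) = 14.57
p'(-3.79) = -11.16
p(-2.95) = 6.60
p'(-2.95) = -7.80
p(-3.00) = 7.00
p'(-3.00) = -8.00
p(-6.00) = 49.00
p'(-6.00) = -20.00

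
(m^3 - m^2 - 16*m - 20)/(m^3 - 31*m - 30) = (-m^3 + m^2 + 16*m + 20)/(-m^3 + 31*m + 30)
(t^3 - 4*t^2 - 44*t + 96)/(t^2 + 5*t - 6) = (t^2 - 10*t + 16)/(t - 1)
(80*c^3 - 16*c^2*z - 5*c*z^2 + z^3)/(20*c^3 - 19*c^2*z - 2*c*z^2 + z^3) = (-4*c + z)/(-c + z)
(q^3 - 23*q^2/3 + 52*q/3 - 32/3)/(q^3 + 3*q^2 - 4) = (3*q^2 - 20*q + 32)/(3*(q^2 + 4*q + 4))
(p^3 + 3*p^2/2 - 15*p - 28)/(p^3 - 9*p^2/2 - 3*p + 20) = (2*p + 7)/(2*p - 5)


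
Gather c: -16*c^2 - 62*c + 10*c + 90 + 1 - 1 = -16*c^2 - 52*c + 90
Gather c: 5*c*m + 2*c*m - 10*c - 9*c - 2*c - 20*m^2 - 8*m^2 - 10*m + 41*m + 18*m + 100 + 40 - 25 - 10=c*(7*m - 21) - 28*m^2 + 49*m + 105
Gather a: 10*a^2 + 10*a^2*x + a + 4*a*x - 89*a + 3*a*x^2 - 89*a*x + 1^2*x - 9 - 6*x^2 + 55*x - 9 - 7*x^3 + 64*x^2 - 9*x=a^2*(10*x + 10) + a*(3*x^2 - 85*x - 88) - 7*x^3 + 58*x^2 + 47*x - 18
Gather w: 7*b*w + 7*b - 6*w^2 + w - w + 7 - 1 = 7*b*w + 7*b - 6*w^2 + 6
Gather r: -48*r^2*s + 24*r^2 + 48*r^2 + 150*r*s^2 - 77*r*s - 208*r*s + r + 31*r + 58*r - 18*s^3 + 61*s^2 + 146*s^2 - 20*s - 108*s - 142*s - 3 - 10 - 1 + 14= r^2*(72 - 48*s) + r*(150*s^2 - 285*s + 90) - 18*s^3 + 207*s^2 - 270*s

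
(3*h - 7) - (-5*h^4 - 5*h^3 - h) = 5*h^4 + 5*h^3 + 4*h - 7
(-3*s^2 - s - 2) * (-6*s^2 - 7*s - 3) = 18*s^4 + 27*s^3 + 28*s^2 + 17*s + 6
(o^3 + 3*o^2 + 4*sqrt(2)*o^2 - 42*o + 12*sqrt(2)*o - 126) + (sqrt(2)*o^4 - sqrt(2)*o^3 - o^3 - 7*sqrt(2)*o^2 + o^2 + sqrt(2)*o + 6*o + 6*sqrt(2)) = sqrt(2)*o^4 - sqrt(2)*o^3 - 3*sqrt(2)*o^2 + 4*o^2 - 36*o + 13*sqrt(2)*o - 126 + 6*sqrt(2)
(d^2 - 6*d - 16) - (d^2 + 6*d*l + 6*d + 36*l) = -6*d*l - 12*d - 36*l - 16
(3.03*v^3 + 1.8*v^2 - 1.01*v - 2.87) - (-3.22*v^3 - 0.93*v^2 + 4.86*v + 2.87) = 6.25*v^3 + 2.73*v^2 - 5.87*v - 5.74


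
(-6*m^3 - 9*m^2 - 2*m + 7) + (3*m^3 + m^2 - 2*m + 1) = -3*m^3 - 8*m^2 - 4*m + 8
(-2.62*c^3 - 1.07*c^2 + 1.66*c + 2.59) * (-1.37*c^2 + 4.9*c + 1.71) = 3.5894*c^5 - 11.3721*c^4 - 11.9974*c^3 + 2.756*c^2 + 15.5296*c + 4.4289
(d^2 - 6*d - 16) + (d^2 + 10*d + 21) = 2*d^2 + 4*d + 5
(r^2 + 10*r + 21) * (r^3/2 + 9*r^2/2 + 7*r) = r^5/2 + 19*r^4/2 + 125*r^3/2 + 329*r^2/2 + 147*r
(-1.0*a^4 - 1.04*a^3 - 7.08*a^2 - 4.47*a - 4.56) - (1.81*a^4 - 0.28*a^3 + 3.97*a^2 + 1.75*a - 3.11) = -2.81*a^4 - 0.76*a^3 - 11.05*a^2 - 6.22*a - 1.45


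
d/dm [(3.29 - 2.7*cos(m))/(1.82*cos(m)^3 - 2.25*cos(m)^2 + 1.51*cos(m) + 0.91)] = (-9.828*cos(m)^3 + 24.0384*cos(m)^2 - 14.805*cos(m) + 7.4249)*sin(m)/(3.3124*cos(m)^6 - 8.19*cos(m)^5 + 10.5589*cos(m)^4 - 3.4826*cos(m)^3 - 1.8149*cos(m)^2 + 2.7482*cos(m) + 0.8281)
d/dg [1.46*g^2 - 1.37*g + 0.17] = 2.92*g - 1.37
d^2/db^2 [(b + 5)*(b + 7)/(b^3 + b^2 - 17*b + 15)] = 2*(b^3 + 21*b^2 - 93*b + 103)/(b^6 - 12*b^5 + 57*b^4 - 136*b^3 + 171*b^2 - 108*b + 27)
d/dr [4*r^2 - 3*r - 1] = 8*r - 3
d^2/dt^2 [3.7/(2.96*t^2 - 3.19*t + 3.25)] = (-64.83584*t^2 + 69.87376*t + 3.7*(5.92*t - 3.19)*(11.84*t - 6.38) - 71.188)/(2.96*t^2 - 3.19*t + 3.25)^3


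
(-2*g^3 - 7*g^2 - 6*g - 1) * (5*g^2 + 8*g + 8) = -10*g^5 - 51*g^4 - 102*g^3 - 109*g^2 - 56*g - 8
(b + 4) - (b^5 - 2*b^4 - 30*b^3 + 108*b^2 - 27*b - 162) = -b^5 + 2*b^4 + 30*b^3 - 108*b^2 + 28*b + 166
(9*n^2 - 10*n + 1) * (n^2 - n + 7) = 9*n^4 - 19*n^3 + 74*n^2 - 71*n + 7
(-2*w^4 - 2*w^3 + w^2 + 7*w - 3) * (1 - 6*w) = 12*w^5 + 10*w^4 - 8*w^3 - 41*w^2 + 25*w - 3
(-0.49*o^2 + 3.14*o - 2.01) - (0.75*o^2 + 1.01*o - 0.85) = -1.24*o^2 + 2.13*o - 1.16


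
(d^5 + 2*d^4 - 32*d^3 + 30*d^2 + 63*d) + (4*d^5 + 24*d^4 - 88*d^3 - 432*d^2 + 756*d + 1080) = 5*d^5 + 26*d^4 - 120*d^3 - 402*d^2 + 819*d + 1080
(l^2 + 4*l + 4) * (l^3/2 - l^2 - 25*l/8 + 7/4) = l^5/2 + l^4 - 41*l^3/8 - 59*l^2/4 - 11*l/2 + 7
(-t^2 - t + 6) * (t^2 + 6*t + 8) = -t^4 - 7*t^3 - 8*t^2 + 28*t + 48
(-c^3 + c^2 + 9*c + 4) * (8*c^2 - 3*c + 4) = -8*c^5 + 11*c^4 + 65*c^3 + 9*c^2 + 24*c + 16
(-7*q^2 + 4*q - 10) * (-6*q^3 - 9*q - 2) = 42*q^5 - 24*q^4 + 123*q^3 - 22*q^2 + 82*q + 20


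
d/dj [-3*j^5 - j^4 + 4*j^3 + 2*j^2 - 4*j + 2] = -15*j^4 - 4*j^3 + 12*j^2 + 4*j - 4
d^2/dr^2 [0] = 0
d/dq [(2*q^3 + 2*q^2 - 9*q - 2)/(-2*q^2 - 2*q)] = (-q^4 - 2*q^3 - 11*q^2/2 - 2*q - 1)/(q^2*(q^2 + 2*q + 1))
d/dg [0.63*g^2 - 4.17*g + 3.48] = 1.26*g - 4.17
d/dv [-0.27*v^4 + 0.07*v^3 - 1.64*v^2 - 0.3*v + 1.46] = -1.08*v^3 + 0.21*v^2 - 3.28*v - 0.3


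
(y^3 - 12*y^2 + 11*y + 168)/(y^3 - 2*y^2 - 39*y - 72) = (y - 7)/(y + 3)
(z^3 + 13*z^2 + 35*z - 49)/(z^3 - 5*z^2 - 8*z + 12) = (z^2 + 14*z + 49)/(z^2 - 4*z - 12)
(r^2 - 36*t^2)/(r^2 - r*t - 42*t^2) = (r - 6*t)/(r - 7*t)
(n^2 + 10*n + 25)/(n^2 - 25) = (n + 5)/(n - 5)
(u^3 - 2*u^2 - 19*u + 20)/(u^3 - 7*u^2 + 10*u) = (u^2 + 3*u - 4)/(u*(u - 2))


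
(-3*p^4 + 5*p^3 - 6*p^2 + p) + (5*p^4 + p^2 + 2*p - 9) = 2*p^4 + 5*p^3 - 5*p^2 + 3*p - 9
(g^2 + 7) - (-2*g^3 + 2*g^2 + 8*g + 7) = 2*g^3 - g^2 - 8*g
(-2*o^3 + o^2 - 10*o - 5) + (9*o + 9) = -2*o^3 + o^2 - o + 4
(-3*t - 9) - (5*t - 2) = -8*t - 7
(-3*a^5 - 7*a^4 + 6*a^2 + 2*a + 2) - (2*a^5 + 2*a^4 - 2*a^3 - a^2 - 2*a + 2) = -5*a^5 - 9*a^4 + 2*a^3 + 7*a^2 + 4*a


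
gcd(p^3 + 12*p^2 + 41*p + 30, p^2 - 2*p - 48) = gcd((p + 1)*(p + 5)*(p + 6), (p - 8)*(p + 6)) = p + 6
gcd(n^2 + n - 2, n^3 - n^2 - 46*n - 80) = n + 2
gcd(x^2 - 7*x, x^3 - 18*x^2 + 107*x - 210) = x - 7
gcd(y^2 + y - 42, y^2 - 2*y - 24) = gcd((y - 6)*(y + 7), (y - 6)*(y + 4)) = y - 6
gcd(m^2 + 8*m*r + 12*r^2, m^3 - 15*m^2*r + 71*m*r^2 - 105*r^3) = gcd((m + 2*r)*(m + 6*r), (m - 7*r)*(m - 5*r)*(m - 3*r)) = 1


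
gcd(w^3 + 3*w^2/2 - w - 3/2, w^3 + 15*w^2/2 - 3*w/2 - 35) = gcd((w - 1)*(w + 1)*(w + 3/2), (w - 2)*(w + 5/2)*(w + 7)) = 1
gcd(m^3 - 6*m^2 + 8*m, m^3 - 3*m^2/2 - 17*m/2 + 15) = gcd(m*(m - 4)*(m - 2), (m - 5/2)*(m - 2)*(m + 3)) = m - 2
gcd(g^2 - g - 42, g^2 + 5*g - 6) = g + 6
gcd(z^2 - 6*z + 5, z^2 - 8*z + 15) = z - 5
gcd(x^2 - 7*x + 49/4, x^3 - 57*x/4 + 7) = x - 7/2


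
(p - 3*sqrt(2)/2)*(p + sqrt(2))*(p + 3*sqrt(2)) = p^3 + 5*sqrt(2)*p^2/2 - 6*p - 9*sqrt(2)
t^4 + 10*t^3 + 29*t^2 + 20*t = t*(t + 1)*(t + 4)*(t + 5)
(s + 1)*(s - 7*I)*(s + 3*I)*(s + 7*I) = s^4 + s^3 + 3*I*s^3 + 49*s^2 + 3*I*s^2 + 49*s + 147*I*s + 147*I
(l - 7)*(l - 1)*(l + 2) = l^3 - 6*l^2 - 9*l + 14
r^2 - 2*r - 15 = (r - 5)*(r + 3)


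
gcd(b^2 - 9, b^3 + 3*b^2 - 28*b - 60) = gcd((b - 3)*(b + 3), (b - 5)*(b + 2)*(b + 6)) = 1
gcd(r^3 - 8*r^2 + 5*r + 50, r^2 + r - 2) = r + 2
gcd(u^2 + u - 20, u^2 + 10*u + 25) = u + 5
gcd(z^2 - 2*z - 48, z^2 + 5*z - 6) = z + 6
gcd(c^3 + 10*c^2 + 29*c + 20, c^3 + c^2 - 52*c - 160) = c^2 + 9*c + 20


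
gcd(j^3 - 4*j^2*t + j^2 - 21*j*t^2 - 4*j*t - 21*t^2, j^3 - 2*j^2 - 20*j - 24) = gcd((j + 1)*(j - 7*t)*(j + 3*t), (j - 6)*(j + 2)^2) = 1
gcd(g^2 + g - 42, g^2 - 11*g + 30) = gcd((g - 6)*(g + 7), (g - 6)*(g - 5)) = g - 6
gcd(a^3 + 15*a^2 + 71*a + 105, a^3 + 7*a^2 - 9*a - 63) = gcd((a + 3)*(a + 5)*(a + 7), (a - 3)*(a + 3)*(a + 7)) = a^2 + 10*a + 21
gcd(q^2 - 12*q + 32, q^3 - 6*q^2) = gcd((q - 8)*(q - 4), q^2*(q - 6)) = 1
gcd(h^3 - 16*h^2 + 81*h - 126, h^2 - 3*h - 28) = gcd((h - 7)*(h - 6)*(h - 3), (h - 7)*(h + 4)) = h - 7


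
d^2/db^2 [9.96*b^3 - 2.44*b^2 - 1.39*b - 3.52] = 59.76*b - 4.88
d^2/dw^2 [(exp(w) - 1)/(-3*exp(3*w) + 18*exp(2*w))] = (-4*exp(3*w) + 27*exp(2*w) - 102*exp(w) + 144)*exp(-2*w)/(3*(exp(3*w) - 18*exp(2*w) + 108*exp(w) - 216))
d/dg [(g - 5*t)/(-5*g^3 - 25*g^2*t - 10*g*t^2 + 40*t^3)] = (-g^3 - 5*g^2*t - 2*g*t^2 + 8*t^3 + (g - 5*t)*(3*g^2 + 10*g*t + 2*t^2))/(5*(g^3 + 5*g^2*t + 2*g*t^2 - 8*t^3)^2)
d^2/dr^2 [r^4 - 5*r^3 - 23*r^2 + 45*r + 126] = 12*r^2 - 30*r - 46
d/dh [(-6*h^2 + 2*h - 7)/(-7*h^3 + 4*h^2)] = (-42*h^3 + 28*h^2 - 155*h + 56)/(h^3*(49*h^2 - 56*h + 16))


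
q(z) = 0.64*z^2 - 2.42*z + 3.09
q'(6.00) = 5.26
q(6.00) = 11.61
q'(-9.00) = -13.94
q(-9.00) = 76.71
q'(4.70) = 3.60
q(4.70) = 5.85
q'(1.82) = -0.09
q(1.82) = 0.81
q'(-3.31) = -6.66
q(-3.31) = 18.11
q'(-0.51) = -3.07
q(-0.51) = 4.49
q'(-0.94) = -3.62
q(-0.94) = 5.93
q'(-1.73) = -4.63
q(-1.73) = 9.19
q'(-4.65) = -8.37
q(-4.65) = 28.18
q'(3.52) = 2.09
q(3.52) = 2.50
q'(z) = 1.28*z - 2.42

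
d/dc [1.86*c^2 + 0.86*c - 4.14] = 3.72*c + 0.86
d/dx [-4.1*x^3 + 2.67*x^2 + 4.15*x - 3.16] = -12.3*x^2 + 5.34*x + 4.15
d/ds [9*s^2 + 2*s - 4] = 18*s + 2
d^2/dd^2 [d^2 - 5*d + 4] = 2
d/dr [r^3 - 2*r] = 3*r^2 - 2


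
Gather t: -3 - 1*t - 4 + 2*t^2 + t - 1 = 2*t^2 - 8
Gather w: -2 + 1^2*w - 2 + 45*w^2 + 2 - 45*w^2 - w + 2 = 0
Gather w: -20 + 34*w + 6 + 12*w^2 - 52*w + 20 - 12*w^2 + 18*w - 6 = 0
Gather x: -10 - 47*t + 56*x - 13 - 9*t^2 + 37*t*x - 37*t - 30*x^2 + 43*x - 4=-9*t^2 - 84*t - 30*x^2 + x*(37*t + 99) - 27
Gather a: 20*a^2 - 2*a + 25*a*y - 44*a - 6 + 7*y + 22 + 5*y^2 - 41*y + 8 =20*a^2 + a*(25*y - 46) + 5*y^2 - 34*y + 24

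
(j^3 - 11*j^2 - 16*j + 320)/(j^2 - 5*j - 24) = (j^2 - 3*j - 40)/(j + 3)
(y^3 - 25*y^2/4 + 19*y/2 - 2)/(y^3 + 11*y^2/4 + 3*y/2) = (4*y^3 - 25*y^2 + 38*y - 8)/(y*(4*y^2 + 11*y + 6))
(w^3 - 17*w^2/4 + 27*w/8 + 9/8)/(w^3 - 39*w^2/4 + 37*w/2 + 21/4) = (w - 3/2)/(w - 7)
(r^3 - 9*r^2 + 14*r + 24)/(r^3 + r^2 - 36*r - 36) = (r - 4)/(r + 6)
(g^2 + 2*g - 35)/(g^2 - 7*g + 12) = (g^2 + 2*g - 35)/(g^2 - 7*g + 12)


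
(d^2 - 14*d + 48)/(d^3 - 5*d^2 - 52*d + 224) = (d - 6)/(d^2 + 3*d - 28)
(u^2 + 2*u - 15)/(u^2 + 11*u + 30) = (u - 3)/(u + 6)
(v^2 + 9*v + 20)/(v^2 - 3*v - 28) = (v + 5)/(v - 7)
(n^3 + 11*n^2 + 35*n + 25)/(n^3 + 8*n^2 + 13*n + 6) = (n^2 + 10*n + 25)/(n^2 + 7*n + 6)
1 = 1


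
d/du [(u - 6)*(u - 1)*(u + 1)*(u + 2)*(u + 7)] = 5*u^4 + 12*u^3 - 123*u^2 - 174*u + 40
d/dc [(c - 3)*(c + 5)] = 2*c + 2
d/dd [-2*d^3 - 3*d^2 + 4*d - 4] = -6*d^2 - 6*d + 4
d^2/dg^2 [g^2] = 2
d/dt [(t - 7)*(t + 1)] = 2*t - 6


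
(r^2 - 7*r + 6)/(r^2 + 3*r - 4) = (r - 6)/(r + 4)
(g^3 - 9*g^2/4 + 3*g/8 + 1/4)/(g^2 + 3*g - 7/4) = (4*g^2 - 7*g - 2)/(2*(2*g + 7))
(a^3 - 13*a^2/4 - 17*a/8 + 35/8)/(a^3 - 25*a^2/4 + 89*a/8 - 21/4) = (4*a^2 + a - 5)/(4*a^2 - 11*a + 6)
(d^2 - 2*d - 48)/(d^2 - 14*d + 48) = (d + 6)/(d - 6)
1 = 1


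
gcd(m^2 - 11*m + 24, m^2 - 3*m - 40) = m - 8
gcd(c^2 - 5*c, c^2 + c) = c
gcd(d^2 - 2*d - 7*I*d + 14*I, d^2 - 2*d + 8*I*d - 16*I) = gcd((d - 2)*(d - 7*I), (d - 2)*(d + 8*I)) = d - 2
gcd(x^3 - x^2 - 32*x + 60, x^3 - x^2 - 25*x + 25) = x - 5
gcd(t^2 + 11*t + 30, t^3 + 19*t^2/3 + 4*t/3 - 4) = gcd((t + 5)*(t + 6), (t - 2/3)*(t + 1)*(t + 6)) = t + 6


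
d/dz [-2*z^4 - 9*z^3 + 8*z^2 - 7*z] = -8*z^3 - 27*z^2 + 16*z - 7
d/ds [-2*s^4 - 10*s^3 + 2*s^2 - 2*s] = -8*s^3 - 30*s^2 + 4*s - 2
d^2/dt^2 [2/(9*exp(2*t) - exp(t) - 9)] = 2*((1 - 36*exp(t))*(-9*exp(2*t) + exp(t) + 9) - 2*(18*exp(t) - 1)^2*exp(t))*exp(t)/(-9*exp(2*t) + exp(t) + 9)^3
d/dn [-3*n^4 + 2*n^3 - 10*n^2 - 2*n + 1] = -12*n^3 + 6*n^2 - 20*n - 2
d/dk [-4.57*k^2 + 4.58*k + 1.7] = 4.58 - 9.14*k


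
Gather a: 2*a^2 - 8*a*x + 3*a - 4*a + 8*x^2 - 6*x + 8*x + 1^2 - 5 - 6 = 2*a^2 + a*(-8*x - 1) + 8*x^2 + 2*x - 10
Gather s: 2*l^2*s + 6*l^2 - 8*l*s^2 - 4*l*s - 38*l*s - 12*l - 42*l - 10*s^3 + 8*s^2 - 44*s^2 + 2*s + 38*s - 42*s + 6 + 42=6*l^2 - 54*l - 10*s^3 + s^2*(-8*l - 36) + s*(2*l^2 - 42*l - 2) + 48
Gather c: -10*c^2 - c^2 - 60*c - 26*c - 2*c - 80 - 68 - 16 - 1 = -11*c^2 - 88*c - 165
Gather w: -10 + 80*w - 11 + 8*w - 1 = 88*w - 22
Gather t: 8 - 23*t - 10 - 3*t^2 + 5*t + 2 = -3*t^2 - 18*t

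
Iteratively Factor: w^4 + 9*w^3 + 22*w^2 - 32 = (w + 2)*(w^3 + 7*w^2 + 8*w - 16) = (w - 1)*(w + 2)*(w^2 + 8*w + 16) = (w - 1)*(w + 2)*(w + 4)*(w + 4)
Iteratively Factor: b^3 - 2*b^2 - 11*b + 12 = (b - 1)*(b^2 - b - 12) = (b - 1)*(b + 3)*(b - 4)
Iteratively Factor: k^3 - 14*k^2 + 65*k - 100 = (k - 5)*(k^2 - 9*k + 20) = (k - 5)^2*(k - 4)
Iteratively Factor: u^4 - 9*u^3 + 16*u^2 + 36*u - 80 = (u - 4)*(u^3 - 5*u^2 - 4*u + 20) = (u - 4)*(u + 2)*(u^2 - 7*u + 10) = (u - 4)*(u - 2)*(u + 2)*(u - 5)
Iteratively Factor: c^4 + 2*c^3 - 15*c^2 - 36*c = (c)*(c^3 + 2*c^2 - 15*c - 36) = c*(c + 3)*(c^2 - c - 12) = c*(c + 3)^2*(c - 4)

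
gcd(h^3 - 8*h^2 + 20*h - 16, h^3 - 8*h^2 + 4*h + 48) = h - 4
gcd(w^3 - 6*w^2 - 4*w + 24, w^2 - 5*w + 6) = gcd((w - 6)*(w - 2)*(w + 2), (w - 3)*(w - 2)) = w - 2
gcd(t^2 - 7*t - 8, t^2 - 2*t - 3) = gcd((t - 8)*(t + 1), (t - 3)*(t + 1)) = t + 1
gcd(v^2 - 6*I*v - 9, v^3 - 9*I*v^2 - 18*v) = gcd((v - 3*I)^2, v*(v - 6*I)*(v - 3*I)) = v - 3*I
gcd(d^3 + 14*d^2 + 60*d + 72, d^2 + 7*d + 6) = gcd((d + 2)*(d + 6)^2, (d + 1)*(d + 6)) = d + 6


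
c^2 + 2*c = c*(c + 2)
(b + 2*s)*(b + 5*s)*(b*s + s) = b^3*s + 7*b^2*s^2 + b^2*s + 10*b*s^3 + 7*b*s^2 + 10*s^3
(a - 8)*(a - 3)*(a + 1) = a^3 - 10*a^2 + 13*a + 24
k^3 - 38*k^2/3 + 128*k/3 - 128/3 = (k - 8)*(k - 8/3)*(k - 2)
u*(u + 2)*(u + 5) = u^3 + 7*u^2 + 10*u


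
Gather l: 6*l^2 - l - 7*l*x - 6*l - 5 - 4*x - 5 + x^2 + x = 6*l^2 + l*(-7*x - 7) + x^2 - 3*x - 10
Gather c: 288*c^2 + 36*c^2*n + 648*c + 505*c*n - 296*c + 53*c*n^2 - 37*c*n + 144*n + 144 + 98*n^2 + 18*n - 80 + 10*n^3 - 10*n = c^2*(36*n + 288) + c*(53*n^2 + 468*n + 352) + 10*n^3 + 98*n^2 + 152*n + 64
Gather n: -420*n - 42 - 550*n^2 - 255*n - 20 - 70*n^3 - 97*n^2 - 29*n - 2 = -70*n^3 - 647*n^2 - 704*n - 64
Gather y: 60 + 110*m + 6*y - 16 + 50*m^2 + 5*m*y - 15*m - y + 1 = 50*m^2 + 95*m + y*(5*m + 5) + 45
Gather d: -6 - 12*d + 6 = -12*d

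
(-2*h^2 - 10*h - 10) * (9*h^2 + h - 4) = -18*h^4 - 92*h^3 - 92*h^2 + 30*h + 40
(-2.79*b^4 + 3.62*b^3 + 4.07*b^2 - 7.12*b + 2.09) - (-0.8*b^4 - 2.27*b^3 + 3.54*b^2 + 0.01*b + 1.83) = -1.99*b^4 + 5.89*b^3 + 0.53*b^2 - 7.13*b + 0.26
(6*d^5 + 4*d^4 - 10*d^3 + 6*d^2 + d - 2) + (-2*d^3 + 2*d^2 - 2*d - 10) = 6*d^5 + 4*d^4 - 12*d^3 + 8*d^2 - d - 12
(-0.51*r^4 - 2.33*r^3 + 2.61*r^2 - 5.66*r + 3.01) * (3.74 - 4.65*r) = 2.3715*r^5 + 8.9271*r^4 - 20.8507*r^3 + 36.0804*r^2 - 35.1649*r + 11.2574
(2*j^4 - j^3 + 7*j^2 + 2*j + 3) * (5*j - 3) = 10*j^5 - 11*j^4 + 38*j^3 - 11*j^2 + 9*j - 9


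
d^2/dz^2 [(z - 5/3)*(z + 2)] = 2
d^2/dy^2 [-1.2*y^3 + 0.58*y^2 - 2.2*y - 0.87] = 1.16 - 7.2*y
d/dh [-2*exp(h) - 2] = -2*exp(h)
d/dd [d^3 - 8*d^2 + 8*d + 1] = 3*d^2 - 16*d + 8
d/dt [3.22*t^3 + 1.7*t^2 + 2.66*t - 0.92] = 9.66*t^2 + 3.4*t + 2.66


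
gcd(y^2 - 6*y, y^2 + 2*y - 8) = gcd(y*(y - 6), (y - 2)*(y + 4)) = 1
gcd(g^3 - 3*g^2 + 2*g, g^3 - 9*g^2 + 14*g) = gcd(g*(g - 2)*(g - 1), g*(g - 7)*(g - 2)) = g^2 - 2*g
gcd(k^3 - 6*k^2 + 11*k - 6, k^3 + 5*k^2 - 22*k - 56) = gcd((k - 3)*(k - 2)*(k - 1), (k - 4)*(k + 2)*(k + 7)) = 1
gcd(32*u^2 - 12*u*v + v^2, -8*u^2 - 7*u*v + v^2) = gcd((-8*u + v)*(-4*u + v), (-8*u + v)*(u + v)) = 8*u - v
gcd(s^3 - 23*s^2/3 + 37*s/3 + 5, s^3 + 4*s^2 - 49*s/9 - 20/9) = s + 1/3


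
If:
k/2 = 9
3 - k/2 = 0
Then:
No Solution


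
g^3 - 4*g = g*(g - 2)*(g + 2)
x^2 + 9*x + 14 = (x + 2)*(x + 7)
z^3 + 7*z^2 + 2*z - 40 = (z - 2)*(z + 4)*(z + 5)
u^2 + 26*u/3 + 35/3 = (u + 5/3)*(u + 7)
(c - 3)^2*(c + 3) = c^3 - 3*c^2 - 9*c + 27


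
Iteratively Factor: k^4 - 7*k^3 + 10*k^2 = (k)*(k^3 - 7*k^2 + 10*k) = k*(k - 2)*(k^2 - 5*k) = k^2*(k - 2)*(k - 5)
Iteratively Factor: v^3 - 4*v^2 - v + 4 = (v + 1)*(v^2 - 5*v + 4) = (v - 4)*(v + 1)*(v - 1)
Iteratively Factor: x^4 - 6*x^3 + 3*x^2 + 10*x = (x + 1)*(x^3 - 7*x^2 + 10*x) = (x - 2)*(x + 1)*(x^2 - 5*x) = (x - 5)*(x - 2)*(x + 1)*(x)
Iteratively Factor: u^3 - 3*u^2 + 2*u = (u - 1)*(u^2 - 2*u) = u*(u - 1)*(u - 2)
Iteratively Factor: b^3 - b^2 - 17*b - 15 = (b - 5)*(b^2 + 4*b + 3) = (b - 5)*(b + 1)*(b + 3)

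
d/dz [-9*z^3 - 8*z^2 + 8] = z*(-27*z - 16)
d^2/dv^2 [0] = 0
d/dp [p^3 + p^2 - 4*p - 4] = 3*p^2 + 2*p - 4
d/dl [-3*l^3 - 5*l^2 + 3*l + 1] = -9*l^2 - 10*l + 3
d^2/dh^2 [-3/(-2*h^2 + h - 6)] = 6*(-4*h^2 + 2*h + (4*h - 1)^2 - 12)/(2*h^2 - h + 6)^3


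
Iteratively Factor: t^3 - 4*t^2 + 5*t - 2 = (t - 2)*(t^2 - 2*t + 1) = (t - 2)*(t - 1)*(t - 1)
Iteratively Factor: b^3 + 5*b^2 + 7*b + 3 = (b + 1)*(b^2 + 4*b + 3) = (b + 1)^2*(b + 3)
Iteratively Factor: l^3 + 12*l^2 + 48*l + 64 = (l + 4)*(l^2 + 8*l + 16) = (l + 4)^2*(l + 4)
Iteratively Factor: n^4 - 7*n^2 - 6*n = (n + 1)*(n^3 - n^2 - 6*n) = (n + 1)*(n + 2)*(n^2 - 3*n) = n*(n + 1)*(n + 2)*(n - 3)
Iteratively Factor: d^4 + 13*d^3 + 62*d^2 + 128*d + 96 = (d + 2)*(d^3 + 11*d^2 + 40*d + 48) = (d + 2)*(d + 4)*(d^2 + 7*d + 12) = (d + 2)*(d + 4)^2*(d + 3)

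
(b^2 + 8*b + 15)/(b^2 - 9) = (b + 5)/(b - 3)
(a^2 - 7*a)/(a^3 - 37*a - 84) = a/(a^2 + 7*a + 12)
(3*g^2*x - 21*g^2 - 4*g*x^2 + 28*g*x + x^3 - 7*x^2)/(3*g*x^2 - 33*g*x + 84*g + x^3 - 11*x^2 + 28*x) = (3*g^2 - 4*g*x + x^2)/(3*g*x - 12*g + x^2 - 4*x)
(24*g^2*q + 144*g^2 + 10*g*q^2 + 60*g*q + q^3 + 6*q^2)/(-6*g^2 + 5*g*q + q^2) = (4*g*q + 24*g + q^2 + 6*q)/(-g + q)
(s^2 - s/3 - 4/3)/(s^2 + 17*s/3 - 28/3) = (s + 1)/(s + 7)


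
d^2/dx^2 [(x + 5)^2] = 2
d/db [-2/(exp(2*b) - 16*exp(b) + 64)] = 4*(exp(b) - 8)*exp(b)/(exp(2*b) - 16*exp(b) + 64)^2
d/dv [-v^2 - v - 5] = -2*v - 1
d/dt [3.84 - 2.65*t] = -2.65000000000000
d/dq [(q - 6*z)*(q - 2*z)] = 2*q - 8*z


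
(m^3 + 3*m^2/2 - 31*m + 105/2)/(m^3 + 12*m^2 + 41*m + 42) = (2*m^2 - 11*m + 15)/(2*(m^2 + 5*m + 6))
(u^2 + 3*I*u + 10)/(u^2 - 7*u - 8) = (u^2 + 3*I*u + 10)/(u^2 - 7*u - 8)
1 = 1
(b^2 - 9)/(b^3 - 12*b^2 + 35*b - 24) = (b + 3)/(b^2 - 9*b + 8)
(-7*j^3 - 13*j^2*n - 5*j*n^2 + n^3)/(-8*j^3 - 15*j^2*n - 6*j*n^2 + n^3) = (7*j - n)/(8*j - n)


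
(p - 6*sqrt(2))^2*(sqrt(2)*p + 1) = sqrt(2)*p^3 - 23*p^2 + 60*sqrt(2)*p + 72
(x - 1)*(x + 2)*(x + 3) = x^3 + 4*x^2 + x - 6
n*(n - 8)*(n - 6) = n^3 - 14*n^2 + 48*n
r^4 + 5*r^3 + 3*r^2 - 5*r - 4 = (r - 1)*(r + 1)^2*(r + 4)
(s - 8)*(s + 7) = s^2 - s - 56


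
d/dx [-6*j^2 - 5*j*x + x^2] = -5*j + 2*x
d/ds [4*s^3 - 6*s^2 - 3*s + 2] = 12*s^2 - 12*s - 3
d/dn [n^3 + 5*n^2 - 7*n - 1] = 3*n^2 + 10*n - 7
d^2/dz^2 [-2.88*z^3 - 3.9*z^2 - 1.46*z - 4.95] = -17.28*z - 7.8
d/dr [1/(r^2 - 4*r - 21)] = 2*(2 - r)/(-r^2 + 4*r + 21)^2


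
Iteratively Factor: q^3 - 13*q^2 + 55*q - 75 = (q - 5)*(q^2 - 8*q + 15) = (q - 5)^2*(q - 3)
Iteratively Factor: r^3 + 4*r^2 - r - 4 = (r + 1)*(r^2 + 3*r - 4) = (r + 1)*(r + 4)*(r - 1)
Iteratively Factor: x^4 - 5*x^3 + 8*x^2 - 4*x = (x - 1)*(x^3 - 4*x^2 + 4*x) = x*(x - 1)*(x^2 - 4*x + 4) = x*(x - 2)*(x - 1)*(x - 2)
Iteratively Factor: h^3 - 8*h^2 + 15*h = (h - 3)*(h^2 - 5*h) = (h - 5)*(h - 3)*(h)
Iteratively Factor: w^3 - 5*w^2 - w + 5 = (w - 1)*(w^2 - 4*w - 5) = (w - 1)*(w + 1)*(w - 5)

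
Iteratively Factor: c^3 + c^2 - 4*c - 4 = (c + 1)*(c^2 - 4) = (c + 1)*(c + 2)*(c - 2)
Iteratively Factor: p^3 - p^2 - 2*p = (p)*(p^2 - p - 2) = p*(p + 1)*(p - 2)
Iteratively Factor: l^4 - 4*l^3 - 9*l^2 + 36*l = (l - 4)*(l^3 - 9*l) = (l - 4)*(l - 3)*(l^2 + 3*l) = (l - 4)*(l - 3)*(l + 3)*(l)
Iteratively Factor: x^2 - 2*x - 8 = (x - 4)*(x + 2)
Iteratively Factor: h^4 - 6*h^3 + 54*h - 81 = (h + 3)*(h^3 - 9*h^2 + 27*h - 27) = (h - 3)*(h + 3)*(h^2 - 6*h + 9) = (h - 3)^2*(h + 3)*(h - 3)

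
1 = 1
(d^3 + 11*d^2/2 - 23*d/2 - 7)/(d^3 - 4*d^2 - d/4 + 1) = 2*(d^2 + 5*d - 14)/(2*d^2 - 9*d + 4)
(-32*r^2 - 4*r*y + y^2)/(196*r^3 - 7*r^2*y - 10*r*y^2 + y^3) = (-8*r + y)/(49*r^2 - 14*r*y + y^2)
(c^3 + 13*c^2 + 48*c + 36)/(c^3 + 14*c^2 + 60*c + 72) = (c + 1)/(c + 2)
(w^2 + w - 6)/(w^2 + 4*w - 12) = (w + 3)/(w + 6)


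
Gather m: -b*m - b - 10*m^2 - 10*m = -b - 10*m^2 + m*(-b - 10)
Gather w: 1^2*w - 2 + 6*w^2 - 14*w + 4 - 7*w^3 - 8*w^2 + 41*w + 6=-7*w^3 - 2*w^2 + 28*w + 8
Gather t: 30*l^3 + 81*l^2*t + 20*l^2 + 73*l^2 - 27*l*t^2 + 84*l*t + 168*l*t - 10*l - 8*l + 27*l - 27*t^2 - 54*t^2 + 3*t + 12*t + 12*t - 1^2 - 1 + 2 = 30*l^3 + 93*l^2 + 9*l + t^2*(-27*l - 81) + t*(81*l^2 + 252*l + 27)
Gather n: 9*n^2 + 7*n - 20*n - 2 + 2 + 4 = 9*n^2 - 13*n + 4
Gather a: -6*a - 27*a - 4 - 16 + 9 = -33*a - 11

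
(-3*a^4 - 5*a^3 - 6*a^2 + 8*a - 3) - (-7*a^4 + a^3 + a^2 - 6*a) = 4*a^4 - 6*a^3 - 7*a^2 + 14*a - 3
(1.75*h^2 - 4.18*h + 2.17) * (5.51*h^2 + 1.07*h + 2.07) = 9.6425*h^4 - 21.1593*h^3 + 11.1066*h^2 - 6.3307*h + 4.4919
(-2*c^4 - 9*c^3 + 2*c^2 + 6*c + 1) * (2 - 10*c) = 20*c^5 + 86*c^4 - 38*c^3 - 56*c^2 + 2*c + 2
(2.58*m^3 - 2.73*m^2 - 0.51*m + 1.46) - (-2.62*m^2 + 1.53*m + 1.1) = 2.58*m^3 - 0.11*m^2 - 2.04*m + 0.36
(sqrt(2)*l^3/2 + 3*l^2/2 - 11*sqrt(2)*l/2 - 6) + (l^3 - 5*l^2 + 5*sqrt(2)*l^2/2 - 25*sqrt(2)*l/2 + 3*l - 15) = sqrt(2)*l^3/2 + l^3 - 7*l^2/2 + 5*sqrt(2)*l^2/2 - 18*sqrt(2)*l + 3*l - 21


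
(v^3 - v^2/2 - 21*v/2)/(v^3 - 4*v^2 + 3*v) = (2*v^2 - v - 21)/(2*(v^2 - 4*v + 3))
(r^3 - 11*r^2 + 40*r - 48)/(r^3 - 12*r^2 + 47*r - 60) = (r - 4)/(r - 5)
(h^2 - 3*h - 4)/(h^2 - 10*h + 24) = (h + 1)/(h - 6)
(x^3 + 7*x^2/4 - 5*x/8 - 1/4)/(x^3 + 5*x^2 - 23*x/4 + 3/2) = (4*x^2 + 9*x + 2)/(2*(2*x^2 + 11*x - 6))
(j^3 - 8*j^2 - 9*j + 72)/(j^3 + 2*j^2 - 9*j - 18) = (j - 8)/(j + 2)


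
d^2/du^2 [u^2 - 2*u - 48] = 2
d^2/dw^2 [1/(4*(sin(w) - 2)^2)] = (-sin(w) + cos(2*w)/2 + 1)/(sin(w) - 2)^4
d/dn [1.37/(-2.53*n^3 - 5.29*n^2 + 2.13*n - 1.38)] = (10.3983*n^2 + 14.4946*n - 2.9181)/(2.53*n^3 + 5.29*n^2 - 2.13*n + 1.38)^2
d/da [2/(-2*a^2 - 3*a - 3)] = 2*(4*a + 3)/(2*a^2 + 3*a + 3)^2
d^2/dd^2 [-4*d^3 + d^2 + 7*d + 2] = 2 - 24*d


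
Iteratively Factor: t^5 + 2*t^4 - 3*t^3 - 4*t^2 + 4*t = (t - 1)*(t^4 + 3*t^3 - 4*t) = (t - 1)*(t + 2)*(t^3 + t^2 - 2*t) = t*(t - 1)*(t + 2)*(t^2 + t - 2) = t*(t - 1)*(t + 2)^2*(t - 1)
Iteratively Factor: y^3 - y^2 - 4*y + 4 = (y - 2)*(y^2 + y - 2) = (y - 2)*(y + 2)*(y - 1)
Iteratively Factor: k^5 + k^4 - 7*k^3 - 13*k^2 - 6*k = (k)*(k^4 + k^3 - 7*k^2 - 13*k - 6) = k*(k + 2)*(k^3 - k^2 - 5*k - 3) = k*(k + 1)*(k + 2)*(k^2 - 2*k - 3) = k*(k + 1)^2*(k + 2)*(k - 3)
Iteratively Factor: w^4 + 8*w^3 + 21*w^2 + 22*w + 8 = (w + 1)*(w^3 + 7*w^2 + 14*w + 8) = (w + 1)*(w + 4)*(w^2 + 3*w + 2) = (w + 1)*(w + 2)*(w + 4)*(w + 1)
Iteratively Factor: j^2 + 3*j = (j + 3)*(j)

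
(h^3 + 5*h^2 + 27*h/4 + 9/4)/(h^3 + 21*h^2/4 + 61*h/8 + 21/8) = 2*(2*h + 3)/(4*h + 7)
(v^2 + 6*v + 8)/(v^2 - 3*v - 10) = (v + 4)/(v - 5)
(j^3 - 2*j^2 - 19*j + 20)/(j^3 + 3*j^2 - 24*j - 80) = (j - 1)/(j + 4)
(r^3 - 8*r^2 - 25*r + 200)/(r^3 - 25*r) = (r - 8)/r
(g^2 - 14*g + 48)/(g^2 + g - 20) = (g^2 - 14*g + 48)/(g^2 + g - 20)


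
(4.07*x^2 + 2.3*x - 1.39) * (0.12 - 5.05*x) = -20.5535*x^3 - 11.1266*x^2 + 7.2955*x - 0.1668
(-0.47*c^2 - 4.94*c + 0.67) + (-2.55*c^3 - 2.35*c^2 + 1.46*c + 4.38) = -2.55*c^3 - 2.82*c^2 - 3.48*c + 5.05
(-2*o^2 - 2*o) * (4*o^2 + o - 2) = -8*o^4 - 10*o^3 + 2*o^2 + 4*o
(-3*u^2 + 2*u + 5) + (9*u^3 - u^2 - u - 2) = 9*u^3 - 4*u^2 + u + 3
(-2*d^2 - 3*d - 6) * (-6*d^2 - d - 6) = 12*d^4 + 20*d^3 + 51*d^2 + 24*d + 36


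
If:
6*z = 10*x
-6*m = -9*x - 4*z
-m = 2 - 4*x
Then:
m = 94/25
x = 36/25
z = 12/5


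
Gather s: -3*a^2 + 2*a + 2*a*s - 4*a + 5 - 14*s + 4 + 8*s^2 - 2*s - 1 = -3*a^2 - 2*a + 8*s^2 + s*(2*a - 16) + 8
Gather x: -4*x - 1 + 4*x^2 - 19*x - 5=4*x^2 - 23*x - 6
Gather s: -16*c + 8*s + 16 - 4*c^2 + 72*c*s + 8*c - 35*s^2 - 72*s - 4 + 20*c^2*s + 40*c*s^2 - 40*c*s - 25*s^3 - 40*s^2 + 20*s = -4*c^2 - 8*c - 25*s^3 + s^2*(40*c - 75) + s*(20*c^2 + 32*c - 44) + 12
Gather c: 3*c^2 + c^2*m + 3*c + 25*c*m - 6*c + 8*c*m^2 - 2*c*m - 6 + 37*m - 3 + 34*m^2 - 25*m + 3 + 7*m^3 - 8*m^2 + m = c^2*(m + 3) + c*(8*m^2 + 23*m - 3) + 7*m^3 + 26*m^2 + 13*m - 6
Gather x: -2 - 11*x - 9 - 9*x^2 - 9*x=-9*x^2 - 20*x - 11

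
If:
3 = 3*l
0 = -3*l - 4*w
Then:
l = 1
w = -3/4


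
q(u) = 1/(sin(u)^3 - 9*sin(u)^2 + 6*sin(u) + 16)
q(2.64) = 0.06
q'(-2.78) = 0.07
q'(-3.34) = 0.01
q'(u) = (-3*sin(u)^2*cos(u) + 18*sin(u)*cos(u) - 6*cos(u))/(sin(u)^3 - 9*sin(u)^2 + 6*sin(u) + 16)^2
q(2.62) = 0.06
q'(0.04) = -0.02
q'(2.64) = -0.01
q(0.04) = 0.06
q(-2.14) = 0.25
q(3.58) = 0.09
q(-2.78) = 0.08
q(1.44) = 0.07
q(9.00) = 0.06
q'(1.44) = 0.01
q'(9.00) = 0.00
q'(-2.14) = 0.80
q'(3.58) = 0.09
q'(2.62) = -0.01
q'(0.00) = -0.02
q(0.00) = 0.06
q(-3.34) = 0.06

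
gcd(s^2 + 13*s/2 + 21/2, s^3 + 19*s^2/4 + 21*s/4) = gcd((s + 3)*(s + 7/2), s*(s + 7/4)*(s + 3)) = s + 3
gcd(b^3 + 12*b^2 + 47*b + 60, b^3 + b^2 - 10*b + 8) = b + 4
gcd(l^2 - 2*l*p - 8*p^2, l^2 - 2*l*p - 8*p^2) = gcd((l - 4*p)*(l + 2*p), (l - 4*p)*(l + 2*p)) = -l^2 + 2*l*p + 8*p^2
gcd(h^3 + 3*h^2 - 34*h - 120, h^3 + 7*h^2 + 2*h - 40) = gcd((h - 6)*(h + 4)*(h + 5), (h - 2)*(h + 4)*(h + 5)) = h^2 + 9*h + 20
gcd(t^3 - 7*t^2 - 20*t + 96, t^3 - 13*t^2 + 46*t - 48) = t^2 - 11*t + 24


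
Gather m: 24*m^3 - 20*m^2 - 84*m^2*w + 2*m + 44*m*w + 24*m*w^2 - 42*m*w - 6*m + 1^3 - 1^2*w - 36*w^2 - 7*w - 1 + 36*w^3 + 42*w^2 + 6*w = 24*m^3 + m^2*(-84*w - 20) + m*(24*w^2 + 2*w - 4) + 36*w^3 + 6*w^2 - 2*w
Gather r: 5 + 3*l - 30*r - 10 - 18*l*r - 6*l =-3*l + r*(-18*l - 30) - 5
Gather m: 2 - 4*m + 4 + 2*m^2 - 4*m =2*m^2 - 8*m + 6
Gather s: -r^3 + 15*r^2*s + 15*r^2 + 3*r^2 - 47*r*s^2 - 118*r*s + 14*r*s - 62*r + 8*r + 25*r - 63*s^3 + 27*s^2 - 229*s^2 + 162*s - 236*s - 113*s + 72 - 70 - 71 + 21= -r^3 + 18*r^2 - 29*r - 63*s^3 + s^2*(-47*r - 202) + s*(15*r^2 - 104*r - 187) - 48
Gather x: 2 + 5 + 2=9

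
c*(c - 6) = c^2 - 6*c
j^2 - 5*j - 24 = (j - 8)*(j + 3)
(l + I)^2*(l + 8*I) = l^3 + 10*I*l^2 - 17*l - 8*I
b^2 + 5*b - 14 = (b - 2)*(b + 7)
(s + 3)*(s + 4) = s^2 + 7*s + 12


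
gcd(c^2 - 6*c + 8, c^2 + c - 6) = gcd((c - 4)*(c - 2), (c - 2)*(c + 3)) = c - 2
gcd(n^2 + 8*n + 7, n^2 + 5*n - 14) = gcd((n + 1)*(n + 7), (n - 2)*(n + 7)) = n + 7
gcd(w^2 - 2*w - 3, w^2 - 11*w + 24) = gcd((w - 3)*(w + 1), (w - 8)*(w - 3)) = w - 3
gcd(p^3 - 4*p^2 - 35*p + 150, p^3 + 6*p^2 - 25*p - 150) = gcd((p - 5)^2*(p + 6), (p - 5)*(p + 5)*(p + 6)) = p^2 + p - 30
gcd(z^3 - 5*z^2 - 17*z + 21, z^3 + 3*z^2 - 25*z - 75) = z + 3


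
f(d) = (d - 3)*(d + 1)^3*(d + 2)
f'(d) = (d - 3)*(d + 1)^3 + 3*(d - 3)*(d + 1)^2*(d + 2) + (d + 1)^3*(d + 2) = 5*d^4 + 8*d^3 - 18*d^2 - 40*d - 19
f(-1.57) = 0.36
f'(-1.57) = -1.15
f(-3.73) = -236.89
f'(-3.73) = 432.45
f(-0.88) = -0.01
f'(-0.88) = -0.19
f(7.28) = 22546.69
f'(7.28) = 15866.61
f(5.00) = 3024.00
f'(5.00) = 3456.00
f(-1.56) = 0.35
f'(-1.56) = -1.16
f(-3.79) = -263.96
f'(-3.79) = 470.16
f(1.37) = -73.12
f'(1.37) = -69.40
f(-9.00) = -43008.00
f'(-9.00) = 25856.00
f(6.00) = 8232.00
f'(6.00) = 7301.00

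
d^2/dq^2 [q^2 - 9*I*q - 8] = 2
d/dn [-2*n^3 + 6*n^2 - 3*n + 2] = -6*n^2 + 12*n - 3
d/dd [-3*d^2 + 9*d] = 9 - 6*d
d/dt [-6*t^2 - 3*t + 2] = -12*t - 3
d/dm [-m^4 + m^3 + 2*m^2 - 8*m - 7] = -4*m^3 + 3*m^2 + 4*m - 8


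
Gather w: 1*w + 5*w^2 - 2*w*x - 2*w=5*w^2 + w*(-2*x - 1)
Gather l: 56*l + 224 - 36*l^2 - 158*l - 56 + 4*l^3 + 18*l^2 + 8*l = 4*l^3 - 18*l^2 - 94*l + 168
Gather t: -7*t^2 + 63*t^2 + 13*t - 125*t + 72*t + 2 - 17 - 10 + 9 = 56*t^2 - 40*t - 16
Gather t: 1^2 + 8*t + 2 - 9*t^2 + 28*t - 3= -9*t^2 + 36*t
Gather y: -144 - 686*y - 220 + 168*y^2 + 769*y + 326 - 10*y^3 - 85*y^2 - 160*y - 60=-10*y^3 + 83*y^2 - 77*y - 98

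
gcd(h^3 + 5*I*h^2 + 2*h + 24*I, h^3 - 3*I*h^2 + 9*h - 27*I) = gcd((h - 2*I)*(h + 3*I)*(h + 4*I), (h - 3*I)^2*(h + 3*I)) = h + 3*I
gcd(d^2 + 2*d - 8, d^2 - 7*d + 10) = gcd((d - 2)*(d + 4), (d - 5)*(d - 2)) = d - 2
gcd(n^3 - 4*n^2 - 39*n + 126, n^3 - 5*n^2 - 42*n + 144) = n^2 + 3*n - 18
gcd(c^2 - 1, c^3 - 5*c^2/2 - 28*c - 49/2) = c + 1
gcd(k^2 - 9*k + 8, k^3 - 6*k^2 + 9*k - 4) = k - 1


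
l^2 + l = l*(l + 1)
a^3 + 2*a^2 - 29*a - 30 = (a - 5)*(a + 1)*(a + 6)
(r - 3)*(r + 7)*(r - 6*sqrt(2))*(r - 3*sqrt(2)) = r^4 - 9*sqrt(2)*r^3 + 4*r^3 - 36*sqrt(2)*r^2 + 15*r^2 + 144*r + 189*sqrt(2)*r - 756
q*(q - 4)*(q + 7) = q^3 + 3*q^2 - 28*q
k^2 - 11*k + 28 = (k - 7)*(k - 4)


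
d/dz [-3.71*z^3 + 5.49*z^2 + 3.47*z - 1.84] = -11.13*z^2 + 10.98*z + 3.47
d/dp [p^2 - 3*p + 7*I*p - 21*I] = 2*p - 3 + 7*I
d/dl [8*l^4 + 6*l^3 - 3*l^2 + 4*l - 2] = 32*l^3 + 18*l^2 - 6*l + 4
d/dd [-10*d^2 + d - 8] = 1 - 20*d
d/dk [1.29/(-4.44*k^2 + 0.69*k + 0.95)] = (11.4552*k - 0.8901)/(-4.44*k^2 + 0.69*k + 0.95)^2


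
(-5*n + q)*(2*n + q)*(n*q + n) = -10*n^3*q - 10*n^3 - 3*n^2*q^2 - 3*n^2*q + n*q^3 + n*q^2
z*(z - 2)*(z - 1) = z^3 - 3*z^2 + 2*z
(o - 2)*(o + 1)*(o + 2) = o^3 + o^2 - 4*o - 4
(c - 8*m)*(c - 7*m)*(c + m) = c^3 - 14*c^2*m + 41*c*m^2 + 56*m^3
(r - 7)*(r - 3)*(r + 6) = r^3 - 4*r^2 - 39*r + 126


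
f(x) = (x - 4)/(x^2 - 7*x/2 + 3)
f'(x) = (7/2 - 2*x)*(x - 4)/(x^2 - 7*x/2 + 3)^2 + 1/(x^2 - 7*x/2 + 3)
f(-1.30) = -0.57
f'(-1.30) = -0.27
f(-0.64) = -0.82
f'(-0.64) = -0.52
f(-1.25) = -0.59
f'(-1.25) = -0.28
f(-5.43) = -0.18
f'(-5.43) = -0.03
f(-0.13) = -1.19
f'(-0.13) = -1.00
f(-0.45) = -0.93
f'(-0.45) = -0.65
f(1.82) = 37.85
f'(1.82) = 74.63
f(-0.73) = -0.78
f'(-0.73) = -0.47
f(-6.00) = -0.17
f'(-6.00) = -0.03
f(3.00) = -0.67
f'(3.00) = 1.78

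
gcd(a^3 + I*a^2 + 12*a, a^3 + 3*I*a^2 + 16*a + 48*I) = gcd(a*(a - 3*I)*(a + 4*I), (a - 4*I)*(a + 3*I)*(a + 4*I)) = a + 4*I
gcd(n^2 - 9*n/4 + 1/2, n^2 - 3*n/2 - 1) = n - 2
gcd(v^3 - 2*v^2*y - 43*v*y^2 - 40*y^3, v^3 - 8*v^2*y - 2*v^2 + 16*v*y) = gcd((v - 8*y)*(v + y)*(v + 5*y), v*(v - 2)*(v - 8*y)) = -v + 8*y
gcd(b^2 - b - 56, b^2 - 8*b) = b - 8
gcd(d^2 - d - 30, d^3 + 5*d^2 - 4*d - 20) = d + 5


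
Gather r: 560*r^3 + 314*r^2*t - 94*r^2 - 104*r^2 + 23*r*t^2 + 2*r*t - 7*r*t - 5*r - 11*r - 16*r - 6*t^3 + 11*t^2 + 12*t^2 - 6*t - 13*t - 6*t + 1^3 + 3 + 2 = 560*r^3 + r^2*(314*t - 198) + r*(23*t^2 - 5*t - 32) - 6*t^3 + 23*t^2 - 25*t + 6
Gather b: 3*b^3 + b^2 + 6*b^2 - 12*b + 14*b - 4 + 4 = 3*b^3 + 7*b^2 + 2*b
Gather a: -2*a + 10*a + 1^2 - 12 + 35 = 8*a + 24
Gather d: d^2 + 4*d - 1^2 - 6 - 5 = d^2 + 4*d - 12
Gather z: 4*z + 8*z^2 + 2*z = 8*z^2 + 6*z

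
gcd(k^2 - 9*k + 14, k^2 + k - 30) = 1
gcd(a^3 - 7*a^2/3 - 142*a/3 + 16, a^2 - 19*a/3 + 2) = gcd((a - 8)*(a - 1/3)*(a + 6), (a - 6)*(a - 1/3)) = a - 1/3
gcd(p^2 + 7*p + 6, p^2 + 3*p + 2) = p + 1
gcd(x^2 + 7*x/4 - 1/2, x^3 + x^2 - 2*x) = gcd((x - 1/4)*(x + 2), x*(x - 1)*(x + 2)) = x + 2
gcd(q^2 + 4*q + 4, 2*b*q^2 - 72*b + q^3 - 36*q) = 1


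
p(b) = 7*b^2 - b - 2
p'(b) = 14*b - 1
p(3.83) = 96.85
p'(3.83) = 52.62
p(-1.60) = 17.52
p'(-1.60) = -23.40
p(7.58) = 392.61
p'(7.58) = 105.12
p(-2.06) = 29.77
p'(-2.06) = -29.84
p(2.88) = 53.18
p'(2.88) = 39.32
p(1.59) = 14.11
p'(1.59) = 21.26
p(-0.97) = 5.56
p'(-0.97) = -14.58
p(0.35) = -1.49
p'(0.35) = 3.90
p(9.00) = 556.00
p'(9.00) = 125.00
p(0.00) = -2.00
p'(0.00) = -1.00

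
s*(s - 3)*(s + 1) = s^3 - 2*s^2 - 3*s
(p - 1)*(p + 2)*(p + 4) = p^3 + 5*p^2 + 2*p - 8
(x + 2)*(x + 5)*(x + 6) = x^3 + 13*x^2 + 52*x + 60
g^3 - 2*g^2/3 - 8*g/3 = g*(g - 2)*(g + 4/3)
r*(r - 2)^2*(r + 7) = r^4 + 3*r^3 - 24*r^2 + 28*r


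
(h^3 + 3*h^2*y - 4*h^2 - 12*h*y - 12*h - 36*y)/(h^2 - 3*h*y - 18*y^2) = (-h^2 + 4*h + 12)/(-h + 6*y)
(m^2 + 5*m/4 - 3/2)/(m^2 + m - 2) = (m - 3/4)/(m - 1)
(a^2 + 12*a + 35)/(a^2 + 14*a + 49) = (a + 5)/(a + 7)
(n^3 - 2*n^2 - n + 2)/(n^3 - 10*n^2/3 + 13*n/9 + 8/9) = 9*(n^2 - n - 2)/(9*n^2 - 21*n - 8)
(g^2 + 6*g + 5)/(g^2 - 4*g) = (g^2 + 6*g + 5)/(g*(g - 4))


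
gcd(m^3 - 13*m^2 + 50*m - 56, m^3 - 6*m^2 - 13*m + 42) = m^2 - 9*m + 14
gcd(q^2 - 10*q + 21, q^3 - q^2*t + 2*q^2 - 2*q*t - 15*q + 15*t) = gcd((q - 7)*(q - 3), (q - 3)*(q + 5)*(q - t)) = q - 3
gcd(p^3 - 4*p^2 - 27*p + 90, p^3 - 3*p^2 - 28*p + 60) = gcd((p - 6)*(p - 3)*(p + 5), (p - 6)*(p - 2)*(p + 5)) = p^2 - p - 30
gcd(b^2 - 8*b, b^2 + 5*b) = b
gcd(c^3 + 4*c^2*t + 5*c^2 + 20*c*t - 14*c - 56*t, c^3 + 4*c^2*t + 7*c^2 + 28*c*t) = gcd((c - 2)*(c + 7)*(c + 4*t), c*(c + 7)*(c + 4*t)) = c^2 + 4*c*t + 7*c + 28*t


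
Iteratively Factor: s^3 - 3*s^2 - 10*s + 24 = (s - 4)*(s^2 + s - 6) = (s - 4)*(s + 3)*(s - 2)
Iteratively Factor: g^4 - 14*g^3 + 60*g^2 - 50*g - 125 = (g + 1)*(g^3 - 15*g^2 + 75*g - 125) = (g - 5)*(g + 1)*(g^2 - 10*g + 25) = (g - 5)^2*(g + 1)*(g - 5)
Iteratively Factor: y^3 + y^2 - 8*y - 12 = (y + 2)*(y^2 - y - 6) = (y + 2)^2*(y - 3)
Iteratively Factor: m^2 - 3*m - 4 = (m + 1)*(m - 4)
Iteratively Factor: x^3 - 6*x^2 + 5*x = (x - 1)*(x^2 - 5*x) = x*(x - 1)*(x - 5)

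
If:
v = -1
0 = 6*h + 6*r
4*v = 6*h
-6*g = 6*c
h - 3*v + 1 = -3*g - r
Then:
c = 4/3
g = -4/3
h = -2/3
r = 2/3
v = -1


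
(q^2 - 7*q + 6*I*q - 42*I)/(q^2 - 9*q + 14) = (q + 6*I)/(q - 2)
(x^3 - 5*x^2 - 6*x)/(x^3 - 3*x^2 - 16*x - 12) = x/(x + 2)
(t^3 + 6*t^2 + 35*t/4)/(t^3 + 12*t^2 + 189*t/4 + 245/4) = t*(2*t + 5)/(2*t^2 + 17*t + 35)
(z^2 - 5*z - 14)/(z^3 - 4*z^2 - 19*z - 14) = 1/(z + 1)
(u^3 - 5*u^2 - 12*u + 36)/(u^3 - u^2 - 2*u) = (u^2 - 3*u - 18)/(u*(u + 1))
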